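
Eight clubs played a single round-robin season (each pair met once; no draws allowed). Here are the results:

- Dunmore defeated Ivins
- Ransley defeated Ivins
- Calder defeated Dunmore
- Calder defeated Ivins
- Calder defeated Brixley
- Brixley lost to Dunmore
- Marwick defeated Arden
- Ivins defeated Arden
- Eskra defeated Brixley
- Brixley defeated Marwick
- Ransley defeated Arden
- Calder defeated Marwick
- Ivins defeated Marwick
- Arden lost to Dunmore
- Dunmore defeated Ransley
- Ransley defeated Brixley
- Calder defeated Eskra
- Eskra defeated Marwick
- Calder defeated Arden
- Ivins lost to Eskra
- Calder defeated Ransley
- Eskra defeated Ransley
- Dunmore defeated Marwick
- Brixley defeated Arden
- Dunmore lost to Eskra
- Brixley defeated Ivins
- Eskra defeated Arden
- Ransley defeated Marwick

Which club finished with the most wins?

Win totals: Dunmore 5, Brixley 3, Ransley 4, Eskra 6, Ivins 2, Calder 7, Arden 0, Marwick 1.
Calder leads with 7 wins (next highest: 6).

Calder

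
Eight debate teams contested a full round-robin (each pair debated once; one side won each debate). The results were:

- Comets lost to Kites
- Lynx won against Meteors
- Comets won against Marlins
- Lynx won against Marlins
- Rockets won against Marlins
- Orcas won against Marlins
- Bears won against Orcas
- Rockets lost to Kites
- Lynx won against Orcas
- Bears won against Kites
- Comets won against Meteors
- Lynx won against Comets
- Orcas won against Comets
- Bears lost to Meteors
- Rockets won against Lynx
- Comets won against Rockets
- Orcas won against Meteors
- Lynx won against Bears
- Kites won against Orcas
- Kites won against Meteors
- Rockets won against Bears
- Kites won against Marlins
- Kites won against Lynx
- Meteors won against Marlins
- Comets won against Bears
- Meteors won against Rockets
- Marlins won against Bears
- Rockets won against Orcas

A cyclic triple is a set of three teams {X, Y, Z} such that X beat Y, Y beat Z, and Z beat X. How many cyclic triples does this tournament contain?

Win totals: Bears 2, Comets 4, Orcas 3, Rockets 4, Meteors 3, Kites 6, Marlins 1, Lynx 5.
A team with w wins dominates both others in C(w,2) triples; summing gives 1 + 6 + 3 + 6 + 3 + 15 + 0 + 10 = 44 transitive triples.
Total triples C(8,3) = 56, so cyclic triples = 56 − 44 = 12.

12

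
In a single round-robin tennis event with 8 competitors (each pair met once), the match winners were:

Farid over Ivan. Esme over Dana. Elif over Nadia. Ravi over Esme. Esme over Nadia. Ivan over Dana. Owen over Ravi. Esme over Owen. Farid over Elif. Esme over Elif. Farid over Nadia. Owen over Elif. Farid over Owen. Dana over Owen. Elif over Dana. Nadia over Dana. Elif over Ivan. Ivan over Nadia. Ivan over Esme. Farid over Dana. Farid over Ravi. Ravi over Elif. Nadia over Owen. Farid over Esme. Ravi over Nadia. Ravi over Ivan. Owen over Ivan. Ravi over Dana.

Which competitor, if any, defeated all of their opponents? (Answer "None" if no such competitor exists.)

Farid

Farid has 7 wins out of 7 opponents — a perfect record.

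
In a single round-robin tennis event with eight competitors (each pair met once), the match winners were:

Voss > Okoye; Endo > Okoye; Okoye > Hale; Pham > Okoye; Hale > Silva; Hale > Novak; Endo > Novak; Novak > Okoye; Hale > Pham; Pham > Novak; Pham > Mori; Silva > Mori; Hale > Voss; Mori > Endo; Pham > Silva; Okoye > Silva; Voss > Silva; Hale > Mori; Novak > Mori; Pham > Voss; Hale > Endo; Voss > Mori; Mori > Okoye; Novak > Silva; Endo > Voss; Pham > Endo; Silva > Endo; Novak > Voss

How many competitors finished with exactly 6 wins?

Win totals: Pham 6, Okoye 2, Novak 4, Mori 2, Hale 6, Endo 3, Voss 3, Silva 2.
Exactly 6: Pham, Hale — 2 competitors.

2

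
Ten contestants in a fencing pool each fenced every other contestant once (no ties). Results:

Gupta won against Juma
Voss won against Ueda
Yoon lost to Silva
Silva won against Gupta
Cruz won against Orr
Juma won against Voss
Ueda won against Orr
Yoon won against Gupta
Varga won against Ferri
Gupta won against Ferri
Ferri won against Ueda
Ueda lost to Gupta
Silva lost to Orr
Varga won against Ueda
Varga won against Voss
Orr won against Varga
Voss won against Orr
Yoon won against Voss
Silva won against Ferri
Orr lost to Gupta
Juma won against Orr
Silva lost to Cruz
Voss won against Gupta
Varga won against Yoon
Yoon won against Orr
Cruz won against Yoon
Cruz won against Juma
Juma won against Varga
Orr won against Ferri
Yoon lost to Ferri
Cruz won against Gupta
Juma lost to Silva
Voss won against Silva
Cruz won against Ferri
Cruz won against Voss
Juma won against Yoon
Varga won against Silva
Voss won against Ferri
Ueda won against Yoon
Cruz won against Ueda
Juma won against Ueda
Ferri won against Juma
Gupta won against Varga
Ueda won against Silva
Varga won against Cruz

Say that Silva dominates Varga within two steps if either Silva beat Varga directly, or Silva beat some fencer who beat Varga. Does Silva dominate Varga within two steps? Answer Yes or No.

Silva did not beat Varga directly.
Silva beat Ferri, Yoon, Juma, Gupta. Of those, Juma beat Varga.

Yes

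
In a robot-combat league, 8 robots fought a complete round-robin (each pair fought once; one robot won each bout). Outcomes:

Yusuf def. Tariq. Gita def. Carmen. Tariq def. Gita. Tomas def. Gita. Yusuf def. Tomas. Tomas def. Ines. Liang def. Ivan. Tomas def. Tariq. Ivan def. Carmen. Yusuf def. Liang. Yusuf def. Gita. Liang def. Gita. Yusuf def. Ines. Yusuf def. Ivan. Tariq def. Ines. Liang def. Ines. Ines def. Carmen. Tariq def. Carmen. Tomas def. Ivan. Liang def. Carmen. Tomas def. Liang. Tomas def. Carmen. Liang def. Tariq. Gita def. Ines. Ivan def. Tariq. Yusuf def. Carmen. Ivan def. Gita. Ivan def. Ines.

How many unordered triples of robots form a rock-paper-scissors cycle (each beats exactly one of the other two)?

Win totals: Ivan 4, Tariq 3, Yusuf 7, Liang 5, Gita 2, Tomas 6, Carmen 0, Ines 1.
A robot with w wins dominates both others in C(w,2) triples; summing gives 6 + 3 + 21 + 10 + 1 + 15 + 0 + 0 = 56 transitive triples.
Total triples C(8,3) = 56, so cyclic triples = 56 − 56 = 0.

0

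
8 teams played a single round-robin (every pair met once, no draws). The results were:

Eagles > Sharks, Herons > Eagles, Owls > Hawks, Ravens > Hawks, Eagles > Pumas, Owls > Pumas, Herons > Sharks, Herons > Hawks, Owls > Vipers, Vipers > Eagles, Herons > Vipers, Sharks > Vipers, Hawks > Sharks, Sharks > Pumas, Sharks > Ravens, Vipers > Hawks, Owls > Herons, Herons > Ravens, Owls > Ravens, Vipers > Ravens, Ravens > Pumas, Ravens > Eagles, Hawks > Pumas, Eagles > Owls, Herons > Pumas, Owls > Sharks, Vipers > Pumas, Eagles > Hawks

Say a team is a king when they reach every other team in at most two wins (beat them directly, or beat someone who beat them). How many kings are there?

3

Vipers cannot reach Herons in two steps.
Owls reaches everyone (king).
Herons reaches everyone (king).
Eagles reaches everyone (king).
Sharks cannot reach Owls, Herons in two steps.
Ravens cannot reach Vipers, Herons in two steps.
Pumas cannot reach Vipers, Owls, Herons, Eagles, Sharks, Ravens, Hawks in two steps.
Hawks cannot reach Owls, Herons, Eagles in two steps.
Kings: Owls, Herons, Eagles — 3.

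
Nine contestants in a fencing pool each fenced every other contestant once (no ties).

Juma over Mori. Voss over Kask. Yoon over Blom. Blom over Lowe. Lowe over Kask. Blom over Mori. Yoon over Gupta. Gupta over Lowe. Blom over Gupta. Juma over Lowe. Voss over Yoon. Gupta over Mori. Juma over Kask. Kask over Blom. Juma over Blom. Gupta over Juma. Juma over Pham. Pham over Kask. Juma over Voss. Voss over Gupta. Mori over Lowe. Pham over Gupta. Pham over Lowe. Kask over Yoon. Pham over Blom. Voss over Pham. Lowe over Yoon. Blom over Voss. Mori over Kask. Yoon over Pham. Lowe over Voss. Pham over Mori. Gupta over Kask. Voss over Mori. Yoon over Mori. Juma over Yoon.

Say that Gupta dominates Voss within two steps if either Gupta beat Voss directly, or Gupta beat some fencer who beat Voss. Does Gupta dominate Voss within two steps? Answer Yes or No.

Gupta did not beat Voss directly.
Gupta beat Kask, Mori, Juma, Lowe. Of those, Juma beat Voss.

Yes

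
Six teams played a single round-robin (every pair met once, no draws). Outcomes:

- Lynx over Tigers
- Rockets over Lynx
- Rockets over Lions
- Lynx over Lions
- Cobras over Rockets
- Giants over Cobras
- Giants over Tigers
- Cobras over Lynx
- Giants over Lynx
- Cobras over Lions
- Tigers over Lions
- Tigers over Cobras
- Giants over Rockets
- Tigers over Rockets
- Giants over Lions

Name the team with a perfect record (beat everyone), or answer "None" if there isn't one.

Giants has 5 wins out of 5 opponents — a perfect record.

Giants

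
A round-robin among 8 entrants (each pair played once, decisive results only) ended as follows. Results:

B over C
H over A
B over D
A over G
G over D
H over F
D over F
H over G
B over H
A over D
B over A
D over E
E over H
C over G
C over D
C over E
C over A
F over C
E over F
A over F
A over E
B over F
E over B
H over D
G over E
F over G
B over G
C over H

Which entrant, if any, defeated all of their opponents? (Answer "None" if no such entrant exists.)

None

Highest win total is B with 6 (out of 7 possible).
B lost to E, so no entrant went undefeated.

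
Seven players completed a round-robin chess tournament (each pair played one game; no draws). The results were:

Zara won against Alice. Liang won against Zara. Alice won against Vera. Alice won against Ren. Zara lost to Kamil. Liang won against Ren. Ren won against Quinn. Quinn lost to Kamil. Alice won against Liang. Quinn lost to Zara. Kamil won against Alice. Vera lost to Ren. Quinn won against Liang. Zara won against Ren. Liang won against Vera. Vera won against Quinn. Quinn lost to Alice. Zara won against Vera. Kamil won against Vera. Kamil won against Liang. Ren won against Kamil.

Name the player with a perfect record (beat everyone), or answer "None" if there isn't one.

None

Highest win total is Kamil with 5 (out of 6 possible).
Kamil lost to Ren, so no player went undefeated.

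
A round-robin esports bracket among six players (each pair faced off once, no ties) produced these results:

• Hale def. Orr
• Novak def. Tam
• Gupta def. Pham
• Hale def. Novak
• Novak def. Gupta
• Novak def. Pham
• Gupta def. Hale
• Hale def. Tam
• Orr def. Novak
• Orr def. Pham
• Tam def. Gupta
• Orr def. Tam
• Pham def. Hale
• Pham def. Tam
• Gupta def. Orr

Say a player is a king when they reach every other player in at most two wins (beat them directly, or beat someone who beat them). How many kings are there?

Hale reaches everyone (king).
Pham reaches everyone (king).
Tam cannot reach Novak in two steps.
Orr reaches everyone (king).
Novak reaches everyone (king).
Gupta reaches everyone (king).
Kings: Hale, Pham, Orr, Novak, Gupta — 5.

5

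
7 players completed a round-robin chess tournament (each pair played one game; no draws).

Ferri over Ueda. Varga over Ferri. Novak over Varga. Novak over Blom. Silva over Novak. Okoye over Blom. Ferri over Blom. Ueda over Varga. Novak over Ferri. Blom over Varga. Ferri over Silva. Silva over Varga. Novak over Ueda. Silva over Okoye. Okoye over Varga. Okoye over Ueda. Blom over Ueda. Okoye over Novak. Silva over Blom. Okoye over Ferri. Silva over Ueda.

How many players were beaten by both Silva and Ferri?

2

Silva beat: Okoye, Ueda, Novak, Varga, Blom.
Ferri beat: Ueda, Blom, Silva.
Both beat: Ueda, Blom — 2.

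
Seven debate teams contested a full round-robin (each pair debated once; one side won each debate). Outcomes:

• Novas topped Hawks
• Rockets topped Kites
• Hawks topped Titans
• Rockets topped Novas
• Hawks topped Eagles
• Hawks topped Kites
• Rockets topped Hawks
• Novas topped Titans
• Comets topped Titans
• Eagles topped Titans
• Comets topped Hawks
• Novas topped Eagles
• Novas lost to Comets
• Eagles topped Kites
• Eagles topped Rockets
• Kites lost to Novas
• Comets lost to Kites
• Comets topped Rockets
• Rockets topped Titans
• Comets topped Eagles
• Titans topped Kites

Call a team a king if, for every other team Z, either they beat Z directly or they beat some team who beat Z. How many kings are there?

5

Eagles reaches everyone (king).
Novas reaches everyone (king).
Hawks cannot reach Novas in two steps.
Kites reaches everyone (king).
Titans cannot reach Eagles, Novas, Hawks, Rockets in two steps.
Rockets reaches everyone (king).
Comets reaches everyone (king).
Kings: Eagles, Novas, Kites, Rockets, Comets — 5.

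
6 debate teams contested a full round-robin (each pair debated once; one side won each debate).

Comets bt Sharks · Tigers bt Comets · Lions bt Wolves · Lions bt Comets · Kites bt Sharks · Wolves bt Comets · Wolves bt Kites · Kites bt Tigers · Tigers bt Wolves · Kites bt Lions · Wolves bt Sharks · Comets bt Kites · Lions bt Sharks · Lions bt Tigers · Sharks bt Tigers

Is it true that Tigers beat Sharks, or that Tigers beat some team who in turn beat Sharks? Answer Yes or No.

Tigers did not beat Sharks directly.
Tigers beat Wolves, Comets. Of those, Wolves beat Sharks.

Yes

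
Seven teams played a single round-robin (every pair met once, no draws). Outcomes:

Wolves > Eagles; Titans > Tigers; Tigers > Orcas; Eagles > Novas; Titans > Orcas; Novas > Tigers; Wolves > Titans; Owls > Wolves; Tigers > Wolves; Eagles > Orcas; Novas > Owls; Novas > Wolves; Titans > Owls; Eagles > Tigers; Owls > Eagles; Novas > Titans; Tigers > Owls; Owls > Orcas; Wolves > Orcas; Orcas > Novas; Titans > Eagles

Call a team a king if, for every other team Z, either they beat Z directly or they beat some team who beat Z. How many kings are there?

6

Tigers reaches everyone (king).
Wolves reaches everyone (king).
Owls reaches everyone (king).
Orcas cannot reach Eagles in two steps.
Titans reaches everyone (king).
Eagles reaches everyone (king).
Novas reaches everyone (king).
Kings: Tigers, Wolves, Owls, Titans, Eagles, Novas — 6.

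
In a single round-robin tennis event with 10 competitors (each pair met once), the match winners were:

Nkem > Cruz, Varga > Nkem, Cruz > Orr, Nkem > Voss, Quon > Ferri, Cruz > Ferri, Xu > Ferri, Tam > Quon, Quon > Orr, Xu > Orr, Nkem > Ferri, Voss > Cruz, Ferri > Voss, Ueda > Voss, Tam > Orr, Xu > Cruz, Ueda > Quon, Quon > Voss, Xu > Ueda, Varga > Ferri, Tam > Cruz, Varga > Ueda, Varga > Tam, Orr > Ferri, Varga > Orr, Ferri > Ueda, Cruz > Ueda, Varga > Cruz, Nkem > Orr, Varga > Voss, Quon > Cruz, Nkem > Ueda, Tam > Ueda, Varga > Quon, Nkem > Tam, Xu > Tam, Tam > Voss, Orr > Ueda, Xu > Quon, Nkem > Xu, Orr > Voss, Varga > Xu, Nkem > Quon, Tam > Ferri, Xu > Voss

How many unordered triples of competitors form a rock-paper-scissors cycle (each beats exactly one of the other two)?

Win totals: Ferri 2, Varga 9, Cruz 3, Nkem 8, Orr 3, Ueda 2, Quon 4, Voss 1, Xu 7, Tam 6.
A competitor with w wins dominates both others in C(w,2) triples; summing gives 1 + 36 + 3 + 28 + 3 + 1 + 6 + 0 + 21 + 15 = 114 transitive triples.
Total triples C(10,3) = 120, so cyclic triples = 120 − 114 = 6.

6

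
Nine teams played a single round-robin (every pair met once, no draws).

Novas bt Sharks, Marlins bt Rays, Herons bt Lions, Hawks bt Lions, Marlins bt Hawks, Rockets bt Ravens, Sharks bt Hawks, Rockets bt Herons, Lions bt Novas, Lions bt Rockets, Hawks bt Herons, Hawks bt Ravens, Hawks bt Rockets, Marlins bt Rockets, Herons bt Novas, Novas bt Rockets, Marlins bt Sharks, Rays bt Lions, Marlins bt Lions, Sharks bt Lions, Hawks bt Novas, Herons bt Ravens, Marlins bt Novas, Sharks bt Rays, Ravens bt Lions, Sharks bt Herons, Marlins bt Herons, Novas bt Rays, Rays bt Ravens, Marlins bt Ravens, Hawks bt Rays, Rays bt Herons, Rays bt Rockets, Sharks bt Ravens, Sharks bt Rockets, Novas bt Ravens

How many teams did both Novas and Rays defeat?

Novas beat: Rockets, Rays, Sharks, Ravens.
Rays beat: Lions, Rockets, Herons, Ravens.
Both beat: Rockets, Ravens — 2.

2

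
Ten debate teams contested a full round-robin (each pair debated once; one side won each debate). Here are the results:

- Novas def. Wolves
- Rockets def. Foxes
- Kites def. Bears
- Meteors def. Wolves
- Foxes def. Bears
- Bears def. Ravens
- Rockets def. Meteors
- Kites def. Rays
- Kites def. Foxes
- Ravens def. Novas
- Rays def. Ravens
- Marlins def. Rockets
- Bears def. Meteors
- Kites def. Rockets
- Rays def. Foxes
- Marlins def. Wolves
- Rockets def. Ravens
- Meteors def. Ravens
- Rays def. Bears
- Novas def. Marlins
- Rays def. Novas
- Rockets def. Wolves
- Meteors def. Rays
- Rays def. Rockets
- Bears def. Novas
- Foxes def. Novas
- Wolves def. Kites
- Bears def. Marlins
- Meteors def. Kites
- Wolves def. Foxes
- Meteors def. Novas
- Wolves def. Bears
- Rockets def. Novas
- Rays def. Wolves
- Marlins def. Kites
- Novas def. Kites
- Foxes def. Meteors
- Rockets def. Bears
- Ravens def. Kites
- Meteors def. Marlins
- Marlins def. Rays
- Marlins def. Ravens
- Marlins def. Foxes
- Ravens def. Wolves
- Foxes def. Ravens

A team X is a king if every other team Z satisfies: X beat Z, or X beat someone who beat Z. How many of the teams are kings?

7

Rockets reaches everyone (king).
Marlins reaches everyone (king).
Wolves reaches everyone (king).
Meteors reaches everyone (king).
Foxes cannot reach Rockets in two steps.
Kites reaches everyone (king).
Novas cannot reach Meteors in two steps.
Rays reaches everyone (king).
Ravens cannot reach Meteors in two steps.
Bears reaches everyone (king).
Kings: Rockets, Marlins, Wolves, Meteors, Kites, Rays, Bears — 7.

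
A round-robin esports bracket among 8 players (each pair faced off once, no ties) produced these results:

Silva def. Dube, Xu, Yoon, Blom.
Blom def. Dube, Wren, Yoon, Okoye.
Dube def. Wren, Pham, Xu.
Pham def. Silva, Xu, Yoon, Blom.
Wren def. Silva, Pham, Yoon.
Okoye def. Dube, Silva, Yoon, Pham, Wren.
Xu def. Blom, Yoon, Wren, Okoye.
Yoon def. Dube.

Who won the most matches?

Okoye

Win totals: Okoye 5, Yoon 1, Wren 3, Silva 4, Xu 4, Dube 3, Blom 4, Pham 4.
Okoye leads with 5 wins (next highest: 4).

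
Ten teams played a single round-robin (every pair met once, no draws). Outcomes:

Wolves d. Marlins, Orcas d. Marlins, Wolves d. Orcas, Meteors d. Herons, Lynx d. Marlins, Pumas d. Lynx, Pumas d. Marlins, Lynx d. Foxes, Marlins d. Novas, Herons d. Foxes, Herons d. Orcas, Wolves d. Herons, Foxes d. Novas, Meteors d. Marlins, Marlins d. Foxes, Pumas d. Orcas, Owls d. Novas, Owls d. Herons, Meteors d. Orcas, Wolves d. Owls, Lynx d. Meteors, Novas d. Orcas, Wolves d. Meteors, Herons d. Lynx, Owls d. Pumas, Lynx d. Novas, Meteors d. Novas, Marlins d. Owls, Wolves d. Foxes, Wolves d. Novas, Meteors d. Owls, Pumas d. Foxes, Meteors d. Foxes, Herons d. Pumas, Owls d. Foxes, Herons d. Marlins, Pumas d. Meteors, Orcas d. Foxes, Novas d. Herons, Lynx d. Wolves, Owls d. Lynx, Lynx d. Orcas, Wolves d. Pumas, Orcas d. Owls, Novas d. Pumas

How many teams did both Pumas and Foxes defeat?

Pumas beat: Foxes, Lynx, Marlins, Meteors, Orcas.
Foxes beat: Novas.
No one was beaten by both.

0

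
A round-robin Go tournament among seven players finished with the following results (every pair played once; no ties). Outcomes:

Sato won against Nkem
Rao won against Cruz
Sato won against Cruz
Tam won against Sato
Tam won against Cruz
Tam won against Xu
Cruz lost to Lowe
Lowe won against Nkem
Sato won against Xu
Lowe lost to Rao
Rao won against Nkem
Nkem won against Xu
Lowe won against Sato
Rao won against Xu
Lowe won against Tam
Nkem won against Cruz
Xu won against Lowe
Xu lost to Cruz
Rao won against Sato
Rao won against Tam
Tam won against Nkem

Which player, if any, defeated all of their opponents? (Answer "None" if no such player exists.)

Rao has 6 wins out of 6 opponents — a perfect record.

Rao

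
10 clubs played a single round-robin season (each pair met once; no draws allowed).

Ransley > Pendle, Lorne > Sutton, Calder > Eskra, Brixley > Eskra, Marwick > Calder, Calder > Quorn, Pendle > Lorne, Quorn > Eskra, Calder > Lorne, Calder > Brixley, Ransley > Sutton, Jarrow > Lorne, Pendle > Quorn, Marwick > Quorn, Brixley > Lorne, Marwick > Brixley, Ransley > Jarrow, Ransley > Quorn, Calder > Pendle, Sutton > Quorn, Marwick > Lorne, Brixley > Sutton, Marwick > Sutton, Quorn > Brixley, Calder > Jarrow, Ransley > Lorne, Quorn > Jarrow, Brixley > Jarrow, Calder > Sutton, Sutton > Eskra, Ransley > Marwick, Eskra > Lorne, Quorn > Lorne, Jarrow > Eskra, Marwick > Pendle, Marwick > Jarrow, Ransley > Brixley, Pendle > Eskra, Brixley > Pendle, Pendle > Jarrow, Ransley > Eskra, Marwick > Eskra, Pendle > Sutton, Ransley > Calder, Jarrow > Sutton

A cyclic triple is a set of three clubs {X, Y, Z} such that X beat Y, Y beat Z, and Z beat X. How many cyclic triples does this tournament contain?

Win totals: Sutton 2, Ransley 9, Brixley 5, Calder 7, Quorn 4, Lorne 1, Marwick 8, Pendle 5, Jarrow 3, Eskra 1.
A club with w wins dominates both others in C(w,2) triples; summing gives 1 + 36 + 10 + 21 + 6 + 0 + 28 + 10 + 3 + 0 = 115 transitive triples.
Total triples C(10,3) = 120, so cyclic triples = 120 − 115 = 5.

5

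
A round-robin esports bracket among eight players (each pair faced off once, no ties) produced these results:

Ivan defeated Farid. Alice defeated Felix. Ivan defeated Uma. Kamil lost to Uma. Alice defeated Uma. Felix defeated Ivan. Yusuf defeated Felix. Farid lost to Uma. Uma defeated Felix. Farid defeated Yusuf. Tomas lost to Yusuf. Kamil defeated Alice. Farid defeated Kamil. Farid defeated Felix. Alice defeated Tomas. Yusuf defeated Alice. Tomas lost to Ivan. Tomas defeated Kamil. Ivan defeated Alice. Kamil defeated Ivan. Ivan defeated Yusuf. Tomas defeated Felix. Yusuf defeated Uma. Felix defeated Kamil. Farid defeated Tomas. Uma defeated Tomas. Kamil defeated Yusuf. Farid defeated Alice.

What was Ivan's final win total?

Ivan's results: beat Yusuf, Uma, Alice, Farid, Tomas; lost to Felix, Kamil.
That is 5 wins.

5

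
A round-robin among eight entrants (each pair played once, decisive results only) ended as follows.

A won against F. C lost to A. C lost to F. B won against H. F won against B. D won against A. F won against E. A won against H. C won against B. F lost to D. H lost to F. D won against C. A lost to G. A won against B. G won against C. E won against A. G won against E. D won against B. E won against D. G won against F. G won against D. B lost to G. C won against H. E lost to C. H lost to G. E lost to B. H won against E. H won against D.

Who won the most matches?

Win totals: A 4, B 2, C 3, D 4, E 2, F 4, G 7, H 2.
G leads with 7 wins (next highest: 4).

G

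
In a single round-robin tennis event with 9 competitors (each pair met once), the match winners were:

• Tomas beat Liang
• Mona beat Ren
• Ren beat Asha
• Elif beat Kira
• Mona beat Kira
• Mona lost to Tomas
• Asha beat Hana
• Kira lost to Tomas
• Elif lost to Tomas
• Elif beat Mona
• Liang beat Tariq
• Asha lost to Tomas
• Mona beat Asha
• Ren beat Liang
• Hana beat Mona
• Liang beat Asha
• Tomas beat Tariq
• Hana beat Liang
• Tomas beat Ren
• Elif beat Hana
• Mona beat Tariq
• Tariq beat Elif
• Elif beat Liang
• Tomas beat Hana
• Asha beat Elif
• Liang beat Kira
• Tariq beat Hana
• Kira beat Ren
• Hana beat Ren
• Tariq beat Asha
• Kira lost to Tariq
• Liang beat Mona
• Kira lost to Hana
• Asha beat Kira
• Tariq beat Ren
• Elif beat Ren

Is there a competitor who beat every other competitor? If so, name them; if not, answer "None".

Tomas has 8 wins out of 8 opponents — a perfect record.

Tomas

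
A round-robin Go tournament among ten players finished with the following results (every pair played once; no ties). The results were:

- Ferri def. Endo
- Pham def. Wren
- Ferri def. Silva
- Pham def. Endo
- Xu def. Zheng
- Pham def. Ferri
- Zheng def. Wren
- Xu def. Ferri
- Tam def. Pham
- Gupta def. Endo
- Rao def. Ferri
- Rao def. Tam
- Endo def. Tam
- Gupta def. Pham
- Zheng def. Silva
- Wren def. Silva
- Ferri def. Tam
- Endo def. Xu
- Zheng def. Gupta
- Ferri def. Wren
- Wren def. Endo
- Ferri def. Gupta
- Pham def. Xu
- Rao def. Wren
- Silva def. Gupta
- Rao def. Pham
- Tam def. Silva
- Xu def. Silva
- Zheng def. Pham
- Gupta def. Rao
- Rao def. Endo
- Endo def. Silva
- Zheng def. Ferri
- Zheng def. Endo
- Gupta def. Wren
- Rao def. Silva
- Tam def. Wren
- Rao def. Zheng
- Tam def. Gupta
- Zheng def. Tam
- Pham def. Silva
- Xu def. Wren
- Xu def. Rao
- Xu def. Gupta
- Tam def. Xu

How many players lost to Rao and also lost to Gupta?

3

Rao beat: Ferri, Silva, Pham, Wren, Endo, Zheng, Tam.
Gupta beat: Pham, Wren, Rao, Endo.
Both beat: Pham, Wren, Endo — 3.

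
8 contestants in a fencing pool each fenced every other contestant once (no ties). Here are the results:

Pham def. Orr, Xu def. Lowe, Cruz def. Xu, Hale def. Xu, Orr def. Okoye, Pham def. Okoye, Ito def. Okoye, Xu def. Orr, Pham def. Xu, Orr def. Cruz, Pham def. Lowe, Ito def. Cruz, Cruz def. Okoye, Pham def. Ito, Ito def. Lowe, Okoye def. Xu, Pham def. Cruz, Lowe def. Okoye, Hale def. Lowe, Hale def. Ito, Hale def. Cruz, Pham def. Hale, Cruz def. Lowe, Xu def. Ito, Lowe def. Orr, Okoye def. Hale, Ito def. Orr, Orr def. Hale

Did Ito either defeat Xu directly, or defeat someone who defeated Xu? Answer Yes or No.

Ito did not beat Xu directly.
Ito beat Orr, Cruz, Lowe, Okoye. Of those, Cruz beat Xu.

Yes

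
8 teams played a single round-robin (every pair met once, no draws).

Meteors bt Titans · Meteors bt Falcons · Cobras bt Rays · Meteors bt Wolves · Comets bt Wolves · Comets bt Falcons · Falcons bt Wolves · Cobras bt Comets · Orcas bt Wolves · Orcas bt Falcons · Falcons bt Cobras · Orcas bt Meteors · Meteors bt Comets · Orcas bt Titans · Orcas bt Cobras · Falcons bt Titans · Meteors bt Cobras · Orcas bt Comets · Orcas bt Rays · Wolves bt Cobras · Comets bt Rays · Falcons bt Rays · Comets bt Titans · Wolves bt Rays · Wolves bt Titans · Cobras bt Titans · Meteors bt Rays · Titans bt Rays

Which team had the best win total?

Orcas

Win totals: Falcons 4, Cobras 3, Wolves 3, Titans 1, Orcas 7, Meteors 6, Rays 0, Comets 4.
Orcas leads with 7 wins (next highest: 6).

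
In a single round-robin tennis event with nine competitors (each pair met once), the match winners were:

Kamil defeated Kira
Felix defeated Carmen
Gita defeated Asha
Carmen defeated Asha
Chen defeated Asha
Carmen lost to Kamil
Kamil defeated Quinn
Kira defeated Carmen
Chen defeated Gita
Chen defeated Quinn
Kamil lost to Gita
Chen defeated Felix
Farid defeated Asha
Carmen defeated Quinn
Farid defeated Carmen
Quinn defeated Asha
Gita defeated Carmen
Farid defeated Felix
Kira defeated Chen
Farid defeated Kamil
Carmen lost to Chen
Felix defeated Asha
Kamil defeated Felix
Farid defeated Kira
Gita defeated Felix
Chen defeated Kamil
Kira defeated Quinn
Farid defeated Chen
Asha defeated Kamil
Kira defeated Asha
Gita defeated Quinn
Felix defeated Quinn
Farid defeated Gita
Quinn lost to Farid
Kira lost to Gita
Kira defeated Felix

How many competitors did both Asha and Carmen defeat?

Asha beat: Kamil.
Carmen beat: Quinn, Asha.
No one was beaten by both.

0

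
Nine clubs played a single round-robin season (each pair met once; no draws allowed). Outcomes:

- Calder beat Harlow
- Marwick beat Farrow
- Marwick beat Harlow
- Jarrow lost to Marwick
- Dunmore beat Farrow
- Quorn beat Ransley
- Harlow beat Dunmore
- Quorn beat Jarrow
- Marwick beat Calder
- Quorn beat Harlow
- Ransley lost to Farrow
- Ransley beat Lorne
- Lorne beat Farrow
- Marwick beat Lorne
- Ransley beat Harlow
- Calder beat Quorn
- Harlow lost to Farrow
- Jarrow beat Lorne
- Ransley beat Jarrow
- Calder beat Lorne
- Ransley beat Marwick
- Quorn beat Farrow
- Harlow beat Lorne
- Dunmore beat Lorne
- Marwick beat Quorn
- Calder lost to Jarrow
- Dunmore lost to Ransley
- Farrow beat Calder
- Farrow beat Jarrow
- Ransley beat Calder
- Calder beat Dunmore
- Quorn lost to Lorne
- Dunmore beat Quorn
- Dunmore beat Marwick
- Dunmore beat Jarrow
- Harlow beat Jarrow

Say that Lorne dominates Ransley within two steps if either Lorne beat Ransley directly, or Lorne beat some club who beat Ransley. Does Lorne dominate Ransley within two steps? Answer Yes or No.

Yes

Lorne did not beat Ransley directly.
Lorne beat Quorn, Farrow. Of those, Quorn beat Ransley.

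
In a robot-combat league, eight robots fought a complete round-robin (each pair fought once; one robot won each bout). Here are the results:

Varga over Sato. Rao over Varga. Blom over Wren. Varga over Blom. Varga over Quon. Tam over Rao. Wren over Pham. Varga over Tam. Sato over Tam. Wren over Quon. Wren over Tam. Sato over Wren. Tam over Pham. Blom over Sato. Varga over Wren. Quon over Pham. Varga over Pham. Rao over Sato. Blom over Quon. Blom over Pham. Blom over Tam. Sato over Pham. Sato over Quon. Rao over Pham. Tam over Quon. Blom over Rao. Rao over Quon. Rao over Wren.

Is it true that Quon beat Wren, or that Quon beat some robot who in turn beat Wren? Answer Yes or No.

Quon did not beat Wren directly.
Quon beat Pham, but each of them lost to Wren. No two-step path.

No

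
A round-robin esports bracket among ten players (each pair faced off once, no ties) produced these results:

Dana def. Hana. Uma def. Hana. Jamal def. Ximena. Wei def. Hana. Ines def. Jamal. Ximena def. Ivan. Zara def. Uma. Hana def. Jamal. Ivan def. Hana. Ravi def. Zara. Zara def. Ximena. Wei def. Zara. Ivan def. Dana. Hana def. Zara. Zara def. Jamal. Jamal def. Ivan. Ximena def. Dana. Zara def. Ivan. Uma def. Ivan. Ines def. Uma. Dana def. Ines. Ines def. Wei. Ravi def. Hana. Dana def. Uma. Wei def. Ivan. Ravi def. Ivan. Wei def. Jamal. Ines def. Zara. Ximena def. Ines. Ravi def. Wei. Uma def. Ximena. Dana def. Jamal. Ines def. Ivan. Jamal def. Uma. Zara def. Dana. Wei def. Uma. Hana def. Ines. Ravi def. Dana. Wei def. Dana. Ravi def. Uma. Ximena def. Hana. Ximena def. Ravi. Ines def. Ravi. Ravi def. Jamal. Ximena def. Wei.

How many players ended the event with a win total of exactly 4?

1

Win totals: Wei 6, Ravi 7, Ivan 2, Ines 6, Hana 3, Ximena 6, Uma 3, Jamal 3, Zara 5, Dana 4.
Exactly 4: Dana — 1 player.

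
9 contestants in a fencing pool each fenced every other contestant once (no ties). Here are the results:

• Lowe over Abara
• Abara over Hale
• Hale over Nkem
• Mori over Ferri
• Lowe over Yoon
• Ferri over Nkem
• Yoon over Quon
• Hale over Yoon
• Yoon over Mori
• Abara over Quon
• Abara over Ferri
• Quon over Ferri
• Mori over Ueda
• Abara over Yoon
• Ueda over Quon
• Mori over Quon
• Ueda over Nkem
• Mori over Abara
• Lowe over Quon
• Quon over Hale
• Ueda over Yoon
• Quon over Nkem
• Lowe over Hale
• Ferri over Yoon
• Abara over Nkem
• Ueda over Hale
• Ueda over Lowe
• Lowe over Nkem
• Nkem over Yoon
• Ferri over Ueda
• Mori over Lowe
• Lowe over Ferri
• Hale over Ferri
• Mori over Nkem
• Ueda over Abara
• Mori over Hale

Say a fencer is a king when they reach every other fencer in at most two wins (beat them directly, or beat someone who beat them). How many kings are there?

Ferri reaches everyone (king).
Yoon reaches everyone (king).
Abara cannot reach Lowe in two steps.
Ueda reaches everyone (king).
Mori reaches everyone (king).
Lowe reaches everyone (king).
Nkem cannot reach Ferri, Abara, Ueda, Lowe, Hale in two steps.
Quon cannot reach Abara, Mori, Lowe in two steps.
Hale cannot reach Abara, Lowe in two steps.
Kings: Ferri, Yoon, Ueda, Mori, Lowe — 5.

5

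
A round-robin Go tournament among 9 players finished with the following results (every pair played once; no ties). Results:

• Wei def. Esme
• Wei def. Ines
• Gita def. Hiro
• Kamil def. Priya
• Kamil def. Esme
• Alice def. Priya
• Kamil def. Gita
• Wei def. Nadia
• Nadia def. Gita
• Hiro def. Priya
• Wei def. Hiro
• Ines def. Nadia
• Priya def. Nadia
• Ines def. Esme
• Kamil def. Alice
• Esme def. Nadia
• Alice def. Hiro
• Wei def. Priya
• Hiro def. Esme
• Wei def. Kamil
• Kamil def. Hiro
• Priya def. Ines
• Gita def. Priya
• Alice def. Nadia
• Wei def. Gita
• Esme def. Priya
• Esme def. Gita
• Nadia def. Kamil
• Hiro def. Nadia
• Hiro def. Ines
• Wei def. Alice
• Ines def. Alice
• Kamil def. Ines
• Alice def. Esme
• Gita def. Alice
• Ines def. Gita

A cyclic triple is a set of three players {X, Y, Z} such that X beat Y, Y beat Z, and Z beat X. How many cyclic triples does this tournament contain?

Win totals: Nadia 2, Kamil 6, Gita 3, Esme 3, Ines 4, Wei 8, Hiro 4, Alice 4, Priya 2.
A player with w wins dominates both others in C(w,2) triples; summing gives 1 + 15 + 3 + 3 + 6 + 28 + 6 + 6 + 1 = 69 transitive triples.
Total triples C(9,3) = 84, so cyclic triples = 84 − 69 = 15.

15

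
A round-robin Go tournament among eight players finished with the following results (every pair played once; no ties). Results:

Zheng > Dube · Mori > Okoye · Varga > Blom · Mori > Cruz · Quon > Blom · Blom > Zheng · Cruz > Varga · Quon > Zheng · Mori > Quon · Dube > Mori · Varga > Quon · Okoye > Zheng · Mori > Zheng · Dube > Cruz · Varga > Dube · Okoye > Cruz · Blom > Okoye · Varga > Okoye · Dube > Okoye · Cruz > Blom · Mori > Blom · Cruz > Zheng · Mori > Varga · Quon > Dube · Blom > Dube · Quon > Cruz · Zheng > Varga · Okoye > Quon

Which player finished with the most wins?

Mori

Win totals: Cruz 3, Blom 3, Okoye 3, Mori 6, Quon 4, Zheng 2, Varga 4, Dube 3.
Mori leads with 6 wins (next highest: 4).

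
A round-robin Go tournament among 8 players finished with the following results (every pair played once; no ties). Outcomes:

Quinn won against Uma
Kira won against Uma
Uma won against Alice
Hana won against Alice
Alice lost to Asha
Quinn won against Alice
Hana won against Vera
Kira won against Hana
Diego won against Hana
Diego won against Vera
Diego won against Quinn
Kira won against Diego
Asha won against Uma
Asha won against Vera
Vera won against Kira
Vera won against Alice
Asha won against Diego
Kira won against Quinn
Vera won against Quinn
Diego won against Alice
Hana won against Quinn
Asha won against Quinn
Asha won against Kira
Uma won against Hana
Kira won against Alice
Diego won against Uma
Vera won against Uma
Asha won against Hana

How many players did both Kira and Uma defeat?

Kira beat: Diego, Uma, Alice, Quinn, Hana.
Uma beat: Alice, Hana.
Both beat: Alice, Hana — 2.

2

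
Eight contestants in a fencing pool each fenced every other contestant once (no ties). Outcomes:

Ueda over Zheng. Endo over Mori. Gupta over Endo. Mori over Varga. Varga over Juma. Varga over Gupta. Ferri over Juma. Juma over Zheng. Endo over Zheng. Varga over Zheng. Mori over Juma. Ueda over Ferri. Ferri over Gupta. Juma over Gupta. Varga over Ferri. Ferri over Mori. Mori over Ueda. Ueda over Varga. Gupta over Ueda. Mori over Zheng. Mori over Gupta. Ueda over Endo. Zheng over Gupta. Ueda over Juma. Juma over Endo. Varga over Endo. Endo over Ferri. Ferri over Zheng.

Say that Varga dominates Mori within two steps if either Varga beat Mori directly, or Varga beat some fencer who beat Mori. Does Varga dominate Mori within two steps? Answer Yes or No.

Varga did not beat Mori directly.
Varga beat Zheng, Juma, Ferri, Gupta, Endo. Of those, Ferri beat Mori.

Yes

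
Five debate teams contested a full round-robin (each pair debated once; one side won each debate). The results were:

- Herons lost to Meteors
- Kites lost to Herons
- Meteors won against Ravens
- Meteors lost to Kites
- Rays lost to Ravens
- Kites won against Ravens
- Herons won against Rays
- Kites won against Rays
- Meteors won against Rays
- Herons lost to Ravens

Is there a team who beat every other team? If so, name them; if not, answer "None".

None

Highest win total is Meteors with 3 (out of 4 possible).
Meteors lost to Kites, so no team went undefeated.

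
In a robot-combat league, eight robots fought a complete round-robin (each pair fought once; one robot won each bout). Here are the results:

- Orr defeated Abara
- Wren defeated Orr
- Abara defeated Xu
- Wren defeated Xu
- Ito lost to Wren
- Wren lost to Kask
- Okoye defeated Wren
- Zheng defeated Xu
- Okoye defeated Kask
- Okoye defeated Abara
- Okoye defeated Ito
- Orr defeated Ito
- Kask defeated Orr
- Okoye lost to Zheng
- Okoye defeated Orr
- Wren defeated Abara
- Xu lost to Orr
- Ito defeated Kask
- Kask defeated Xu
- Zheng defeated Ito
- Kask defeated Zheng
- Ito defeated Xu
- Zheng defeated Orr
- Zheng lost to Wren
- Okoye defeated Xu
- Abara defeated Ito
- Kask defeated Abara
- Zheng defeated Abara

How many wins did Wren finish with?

5

Wren's results: beat Zheng, Orr, Ito, Abara, Xu; lost to Okoye, Kask.
That is 5 wins.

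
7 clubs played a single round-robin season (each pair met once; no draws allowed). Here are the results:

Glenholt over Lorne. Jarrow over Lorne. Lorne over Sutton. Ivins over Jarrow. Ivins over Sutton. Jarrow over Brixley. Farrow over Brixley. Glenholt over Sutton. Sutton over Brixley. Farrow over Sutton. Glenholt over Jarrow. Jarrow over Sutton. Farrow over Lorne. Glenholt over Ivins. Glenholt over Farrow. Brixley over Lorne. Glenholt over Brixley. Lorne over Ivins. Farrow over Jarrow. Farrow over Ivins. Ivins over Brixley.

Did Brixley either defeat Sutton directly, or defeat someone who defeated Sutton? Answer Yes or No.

Brixley did not beat Sutton directly.
Brixley beat Lorne. Of those, Lorne beat Sutton.

Yes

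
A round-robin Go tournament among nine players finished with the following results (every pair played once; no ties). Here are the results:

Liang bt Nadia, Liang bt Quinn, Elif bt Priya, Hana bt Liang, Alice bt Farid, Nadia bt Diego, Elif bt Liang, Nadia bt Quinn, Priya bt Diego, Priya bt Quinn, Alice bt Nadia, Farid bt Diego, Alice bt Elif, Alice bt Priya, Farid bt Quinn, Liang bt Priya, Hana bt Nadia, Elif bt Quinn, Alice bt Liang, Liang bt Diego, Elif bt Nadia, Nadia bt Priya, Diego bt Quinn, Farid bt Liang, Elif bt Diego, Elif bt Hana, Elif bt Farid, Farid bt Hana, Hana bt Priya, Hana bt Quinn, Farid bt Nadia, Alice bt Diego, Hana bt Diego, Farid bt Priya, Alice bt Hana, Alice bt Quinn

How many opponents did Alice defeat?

Alice's results: beat Liang, Nadia, Quinn, Farid, Diego, Elif, Hana, Priya; lost to no one.
That is 8 wins.

8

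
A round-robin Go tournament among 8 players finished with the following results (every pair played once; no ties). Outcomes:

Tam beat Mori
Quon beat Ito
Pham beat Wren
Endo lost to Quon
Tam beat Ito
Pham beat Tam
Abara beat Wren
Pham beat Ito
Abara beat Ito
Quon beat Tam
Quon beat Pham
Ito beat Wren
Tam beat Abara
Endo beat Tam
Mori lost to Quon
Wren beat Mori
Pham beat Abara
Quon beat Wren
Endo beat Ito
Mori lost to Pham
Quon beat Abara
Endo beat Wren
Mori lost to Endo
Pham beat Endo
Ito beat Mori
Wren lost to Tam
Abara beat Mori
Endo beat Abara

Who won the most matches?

Win totals: Pham 6, Tam 4, Endo 5, Abara 3, Ito 2, Mori 0, Wren 1, Quon 7.
Quon leads with 7 wins (next highest: 6).

Quon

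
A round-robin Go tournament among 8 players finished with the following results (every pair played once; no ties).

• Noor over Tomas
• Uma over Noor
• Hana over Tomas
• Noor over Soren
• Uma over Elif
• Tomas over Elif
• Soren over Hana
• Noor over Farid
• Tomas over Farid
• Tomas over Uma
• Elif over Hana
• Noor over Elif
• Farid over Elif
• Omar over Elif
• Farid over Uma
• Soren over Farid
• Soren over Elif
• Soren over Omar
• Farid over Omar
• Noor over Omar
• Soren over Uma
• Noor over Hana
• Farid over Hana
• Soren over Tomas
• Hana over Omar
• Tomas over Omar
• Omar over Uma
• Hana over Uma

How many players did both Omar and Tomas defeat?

2

Omar beat: Uma, Elif.
Tomas beat: Uma, Elif, Farid, Omar.
Both beat: Uma, Elif — 2.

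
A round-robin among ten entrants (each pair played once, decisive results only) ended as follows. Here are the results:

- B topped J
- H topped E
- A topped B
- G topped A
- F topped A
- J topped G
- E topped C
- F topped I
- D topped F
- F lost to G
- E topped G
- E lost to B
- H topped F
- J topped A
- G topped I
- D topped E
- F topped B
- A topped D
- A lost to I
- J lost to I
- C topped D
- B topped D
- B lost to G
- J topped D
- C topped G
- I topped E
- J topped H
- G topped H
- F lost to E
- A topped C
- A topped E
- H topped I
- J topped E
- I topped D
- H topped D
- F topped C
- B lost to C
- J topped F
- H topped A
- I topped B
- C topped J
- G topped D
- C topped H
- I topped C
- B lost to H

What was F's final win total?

4

F's results: beat A, B, C, I; lost to D, E, G, H, J.
That is 4 wins.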